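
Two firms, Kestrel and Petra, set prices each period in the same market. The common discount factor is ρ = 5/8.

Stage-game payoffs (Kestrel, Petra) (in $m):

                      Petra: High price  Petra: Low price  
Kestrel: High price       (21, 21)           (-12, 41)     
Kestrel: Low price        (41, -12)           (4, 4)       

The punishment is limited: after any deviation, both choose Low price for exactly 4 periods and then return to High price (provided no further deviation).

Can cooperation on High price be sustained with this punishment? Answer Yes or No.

Yes

A one-shot deviation gives 41 now, then 4 for 4 periods, then back to 21.
Gain from deviating: (41−21) today; loss: (21−4) in each of the next 4 periods.
No-deviation condition: (21−4)(ρ+…+ρ^4) ≥ 41−21, i.e. ρ+…+ρ^4 ≥ 20/17.
At ρ = 5/8: ρ+…+ρ^4 = 1.4124 ≥ 1.1765.
So cooperation is sustainable.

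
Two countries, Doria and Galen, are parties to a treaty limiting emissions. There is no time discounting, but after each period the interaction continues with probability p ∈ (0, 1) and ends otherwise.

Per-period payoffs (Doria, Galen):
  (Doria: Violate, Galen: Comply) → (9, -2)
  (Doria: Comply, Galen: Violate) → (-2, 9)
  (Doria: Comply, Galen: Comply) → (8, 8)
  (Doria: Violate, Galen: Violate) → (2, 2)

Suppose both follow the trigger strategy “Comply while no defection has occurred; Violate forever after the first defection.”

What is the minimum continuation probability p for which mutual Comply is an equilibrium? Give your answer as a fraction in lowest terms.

With no time discounting, the continuation probability p plays the role of the discount factor.
Grim-trigger IC: 8/(1−p) ≥ 9 + 2p/(1−p) ⇒ p ≥ (9−8)/(9−2) = 1/7.

1/7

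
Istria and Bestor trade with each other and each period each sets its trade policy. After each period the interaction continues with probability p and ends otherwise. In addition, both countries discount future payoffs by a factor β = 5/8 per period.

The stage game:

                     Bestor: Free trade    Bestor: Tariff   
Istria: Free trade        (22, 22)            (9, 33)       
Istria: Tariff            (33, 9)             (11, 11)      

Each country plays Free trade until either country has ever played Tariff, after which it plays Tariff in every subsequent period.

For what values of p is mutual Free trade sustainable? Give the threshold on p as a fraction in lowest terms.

4/5

With continuation probability p and discount β, the effective per-period discount factor is βp.
Grim-trigger IC: βp ≥ (33−22)/(33−11) = 1/2.
So p ≥ (1/2)/(5/8) = 4/5.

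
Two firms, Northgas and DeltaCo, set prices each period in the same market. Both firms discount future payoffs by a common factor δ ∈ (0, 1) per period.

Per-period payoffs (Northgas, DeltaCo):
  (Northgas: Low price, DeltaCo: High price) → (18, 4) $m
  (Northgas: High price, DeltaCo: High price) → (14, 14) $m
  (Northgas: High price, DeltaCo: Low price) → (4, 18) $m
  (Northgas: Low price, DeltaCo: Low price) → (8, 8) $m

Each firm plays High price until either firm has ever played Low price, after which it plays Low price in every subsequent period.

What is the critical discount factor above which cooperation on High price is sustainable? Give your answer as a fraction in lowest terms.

2/5

14/(1−δ) ≥ 18 + 8δ/(1−δ)
14 ≥ 18 − 10δ
δ ≥ 4/10 = 2/5.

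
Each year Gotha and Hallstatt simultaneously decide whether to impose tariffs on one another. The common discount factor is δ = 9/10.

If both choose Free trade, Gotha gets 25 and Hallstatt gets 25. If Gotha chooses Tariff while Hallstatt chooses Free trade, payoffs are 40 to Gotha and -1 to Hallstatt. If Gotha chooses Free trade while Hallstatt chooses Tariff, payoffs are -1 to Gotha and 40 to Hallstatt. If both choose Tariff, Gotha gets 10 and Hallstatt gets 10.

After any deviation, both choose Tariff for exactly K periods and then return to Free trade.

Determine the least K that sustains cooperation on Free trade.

2

No profitable deviation requires (25−10)(δ+…+δ^K) ≥ 40−25, i.e. δ+…+δ^K ≥ 1 ≈ 1.0000.
With δ = 9/10, the partial sums are K=1: 0.9000, K=2: 1.7100.
K = 2 is the first length at which the sum reaches 1.0000.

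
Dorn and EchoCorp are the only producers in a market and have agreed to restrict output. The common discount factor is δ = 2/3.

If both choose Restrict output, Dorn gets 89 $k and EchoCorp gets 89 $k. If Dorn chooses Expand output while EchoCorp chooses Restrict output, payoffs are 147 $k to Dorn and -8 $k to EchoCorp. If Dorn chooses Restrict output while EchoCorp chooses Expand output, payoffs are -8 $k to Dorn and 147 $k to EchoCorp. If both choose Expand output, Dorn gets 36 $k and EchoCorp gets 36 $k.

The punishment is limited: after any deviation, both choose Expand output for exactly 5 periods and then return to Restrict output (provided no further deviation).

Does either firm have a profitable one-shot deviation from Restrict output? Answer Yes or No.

No

A one-shot deviation gives 147 now, then 36 for 5 periods, then back to 89.
Gain from deviating: (147−89) today; loss: (89−36) in each of the next 5 periods.
No-deviation condition: (89−36)(δ+…+δ^5) ≥ 147−89, i.e. δ+…+δ^5 ≥ 58/53.
At δ = 2/3: δ+…+δ^5 = 1.7366 ≥ 1.0943.
So cooperation is sustainable.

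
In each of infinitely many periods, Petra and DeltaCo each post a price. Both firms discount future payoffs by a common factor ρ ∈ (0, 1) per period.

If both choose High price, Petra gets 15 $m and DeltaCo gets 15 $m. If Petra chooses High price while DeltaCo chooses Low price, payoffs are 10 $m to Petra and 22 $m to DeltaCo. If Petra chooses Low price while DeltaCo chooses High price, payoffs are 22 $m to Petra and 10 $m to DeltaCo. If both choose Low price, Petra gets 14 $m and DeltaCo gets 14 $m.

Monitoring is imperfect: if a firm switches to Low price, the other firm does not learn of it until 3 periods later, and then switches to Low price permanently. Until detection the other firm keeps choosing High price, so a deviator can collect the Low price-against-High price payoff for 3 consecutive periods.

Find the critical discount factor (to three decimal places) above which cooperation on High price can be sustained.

Deviating for the 3 undetected periods gains 22−15 = 7 per period over cooperation, then loses 15−14 = 1 per period forever once punishment starts.
Gain: 7(1 + ρ + … + ρ^2); loss: 1·ρ^3/(1−ρ).
No profitable deviation ⇔ 7(1−ρ^3) ≤ 1·ρ^3, i.e. ρ^3 ≥ 7/(7+1) = 7/8.
Hence ρ ≥ (7/8)^(1/3) ≈ 0.956.

0.956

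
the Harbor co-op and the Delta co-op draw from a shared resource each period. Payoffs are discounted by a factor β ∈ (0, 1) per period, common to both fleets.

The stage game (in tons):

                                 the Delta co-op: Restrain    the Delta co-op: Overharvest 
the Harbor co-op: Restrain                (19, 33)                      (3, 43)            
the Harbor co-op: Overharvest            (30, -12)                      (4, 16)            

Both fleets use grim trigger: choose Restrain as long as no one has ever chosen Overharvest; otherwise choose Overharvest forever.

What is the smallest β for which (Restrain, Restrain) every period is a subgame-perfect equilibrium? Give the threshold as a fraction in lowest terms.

the Harbor co-op's threshold: (30−19)/(30−4) = 11/26.
the Delta co-op's threshold: (43−33)/(43−16) = 10/27.
11/26 > 10/27, so the Harbor co-op binds and β* = 11/26.

11/26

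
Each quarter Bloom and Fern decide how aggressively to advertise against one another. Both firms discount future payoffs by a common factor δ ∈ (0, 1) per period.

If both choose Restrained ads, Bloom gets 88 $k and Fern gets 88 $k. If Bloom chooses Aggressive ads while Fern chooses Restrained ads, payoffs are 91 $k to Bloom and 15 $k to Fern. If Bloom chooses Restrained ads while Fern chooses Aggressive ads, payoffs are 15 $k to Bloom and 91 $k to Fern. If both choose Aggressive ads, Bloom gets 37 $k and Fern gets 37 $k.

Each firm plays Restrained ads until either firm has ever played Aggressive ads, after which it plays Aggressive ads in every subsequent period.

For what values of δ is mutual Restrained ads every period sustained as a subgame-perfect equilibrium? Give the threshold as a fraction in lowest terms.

Under grim trigger the critical discount factor is (T−C)/(T−P) with T = 91, C = 88, P = 37.
δ* = (91−88)/(91−37) = 3/54 = 1/18.

1/18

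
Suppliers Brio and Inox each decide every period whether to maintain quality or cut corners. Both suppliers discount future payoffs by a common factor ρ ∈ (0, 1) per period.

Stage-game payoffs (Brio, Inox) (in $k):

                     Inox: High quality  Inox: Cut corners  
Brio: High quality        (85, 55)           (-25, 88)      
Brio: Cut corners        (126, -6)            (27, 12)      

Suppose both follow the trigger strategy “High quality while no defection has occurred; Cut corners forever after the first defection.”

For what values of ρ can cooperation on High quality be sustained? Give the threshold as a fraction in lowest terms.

33/76

For Brio: deviation gain 126−85 = 41, per-period punishment loss 85−27 = 58. IC gives ρ ≥ 41/99.
For Inox: gain 33, loss 43 per period, so ρ ≥ 33/76.
The tighter constraint is Inox's, so cooperation needs ρ ≥ 33/76.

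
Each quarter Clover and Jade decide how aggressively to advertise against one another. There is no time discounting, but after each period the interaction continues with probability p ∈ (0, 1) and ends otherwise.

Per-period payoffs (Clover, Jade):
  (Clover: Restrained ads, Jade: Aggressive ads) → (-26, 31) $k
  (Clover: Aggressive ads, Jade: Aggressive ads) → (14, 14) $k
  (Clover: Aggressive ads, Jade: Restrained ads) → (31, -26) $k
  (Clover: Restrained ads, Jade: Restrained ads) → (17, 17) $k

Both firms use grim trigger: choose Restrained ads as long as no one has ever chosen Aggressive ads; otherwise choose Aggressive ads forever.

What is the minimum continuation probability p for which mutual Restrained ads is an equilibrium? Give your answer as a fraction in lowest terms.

Expected cooperation value is 17 + p·17 + p²·17 + … = 17/(1−p); deviation gives 31 + p·14/(1−p).
17 ≥ 31(1−p) + 14p ⇒ 17p ≥ 14 ⇒ p ≥ 14/17.

14/17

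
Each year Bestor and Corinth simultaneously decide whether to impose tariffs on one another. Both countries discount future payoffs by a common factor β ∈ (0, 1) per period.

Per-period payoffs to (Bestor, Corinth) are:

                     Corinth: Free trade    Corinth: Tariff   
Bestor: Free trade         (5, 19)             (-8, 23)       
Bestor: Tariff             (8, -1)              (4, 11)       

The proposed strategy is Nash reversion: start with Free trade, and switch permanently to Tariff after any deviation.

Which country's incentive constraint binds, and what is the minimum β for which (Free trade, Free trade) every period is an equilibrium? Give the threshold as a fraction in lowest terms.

Bestor; β ≥ 3/4

For Bestor: deviation gain 8−5 = 3, per-period punishment loss 5−4 = 1. IC gives β ≥ 3/4.
For Corinth: gain 4, loss 8 per period, so β ≥ 4/12 = 1/3.
The tighter constraint is Bestor's, so cooperation needs β ≥ 3/4.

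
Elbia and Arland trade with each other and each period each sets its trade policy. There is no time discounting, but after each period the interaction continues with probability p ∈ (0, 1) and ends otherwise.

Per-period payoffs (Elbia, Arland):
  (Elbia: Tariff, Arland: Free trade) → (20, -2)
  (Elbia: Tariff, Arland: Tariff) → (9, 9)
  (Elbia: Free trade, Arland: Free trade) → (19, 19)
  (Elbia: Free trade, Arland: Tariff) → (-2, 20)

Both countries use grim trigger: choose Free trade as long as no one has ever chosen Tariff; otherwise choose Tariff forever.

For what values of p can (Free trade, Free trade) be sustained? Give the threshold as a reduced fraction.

With no time discounting, the continuation probability p plays the role of the discount factor.
Grim-trigger IC: 19/(1−p) ≥ 20 + 9p/(1−p) ⇒ p ≥ (20−19)/(20−9) = 1/11.

1/11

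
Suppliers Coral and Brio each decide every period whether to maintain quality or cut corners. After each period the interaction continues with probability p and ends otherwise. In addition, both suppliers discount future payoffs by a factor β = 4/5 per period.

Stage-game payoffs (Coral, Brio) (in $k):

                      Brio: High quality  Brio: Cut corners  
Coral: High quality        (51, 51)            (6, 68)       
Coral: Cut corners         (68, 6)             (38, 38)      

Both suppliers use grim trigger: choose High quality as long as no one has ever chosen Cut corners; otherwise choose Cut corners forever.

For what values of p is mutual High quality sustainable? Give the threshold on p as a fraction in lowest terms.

17/24

Expected continuation weight on next period's payoff is β·p = 4/5·p, which plays the role of the discount factor.
Cooperation requires 4/5·p ≥ (68−51)/(68−38) = 17/30, hence p ≥ 17/24.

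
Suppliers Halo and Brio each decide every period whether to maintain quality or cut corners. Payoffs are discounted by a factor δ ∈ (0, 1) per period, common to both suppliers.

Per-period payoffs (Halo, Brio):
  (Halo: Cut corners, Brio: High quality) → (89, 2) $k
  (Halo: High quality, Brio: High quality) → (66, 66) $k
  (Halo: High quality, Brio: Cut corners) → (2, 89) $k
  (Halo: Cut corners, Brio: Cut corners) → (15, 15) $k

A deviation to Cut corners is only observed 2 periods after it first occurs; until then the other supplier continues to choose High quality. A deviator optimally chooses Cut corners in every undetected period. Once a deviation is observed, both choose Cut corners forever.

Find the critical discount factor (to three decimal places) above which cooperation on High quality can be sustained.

0.558

Deviating for the 2 undetected periods gains 89−66 = 23 per period over cooperation, then loses 66−15 = 51 per period forever once punishment starts.
Gain: 23(1 + δ + … + δ^1); loss: 51·δ^2/(1−δ).
No profitable deviation ⇔ 23(1−δ^2) ≤ 51·δ^2, i.e. δ^2 ≥ 23/(23+51) = 23/74.
Hence δ ≥ (23/74)^(1/2) ≈ 0.558.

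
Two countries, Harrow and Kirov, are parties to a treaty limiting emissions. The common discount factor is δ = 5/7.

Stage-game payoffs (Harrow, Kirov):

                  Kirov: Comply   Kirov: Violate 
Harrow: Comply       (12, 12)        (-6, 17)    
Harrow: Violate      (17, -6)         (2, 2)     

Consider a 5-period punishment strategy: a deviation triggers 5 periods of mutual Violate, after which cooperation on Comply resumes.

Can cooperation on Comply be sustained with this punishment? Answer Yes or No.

Comparing payoff streams over the 6 periods until play realigns: cooperate → 12(1+δ+…+δ^5); deviate → 17 + 2(δ+…+δ^5).
Cooperation is sustained iff (12−2)(δ+…+δ^5) ≥ 17−12.
δ+…+δ^5 = 5/7·(1−(5/7)^5)/(1−5/7) = 2.0352, and (17−12)/(12−2) = 0.5000.
2.0352 ≥ 0.5000, so cooperation is sustainable.

Yes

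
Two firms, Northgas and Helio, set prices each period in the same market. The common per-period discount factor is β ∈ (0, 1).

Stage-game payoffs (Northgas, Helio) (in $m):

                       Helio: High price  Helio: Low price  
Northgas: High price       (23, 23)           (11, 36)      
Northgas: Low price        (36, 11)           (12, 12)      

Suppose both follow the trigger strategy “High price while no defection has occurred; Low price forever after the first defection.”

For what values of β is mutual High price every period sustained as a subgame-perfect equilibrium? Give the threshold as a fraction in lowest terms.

13/24

One-period gain from deviating is 36 − 23 = 13. The loss is 23 − 12 = 11 in every subsequent period, with present value 11·β/(1−β).
Deviation is unprofitable when 11·β/(1−β) ≥ 13, i.e. β/(1−β) ≥ 13/11.
Equivalently β ≥ 13/(13+11) = 13/24.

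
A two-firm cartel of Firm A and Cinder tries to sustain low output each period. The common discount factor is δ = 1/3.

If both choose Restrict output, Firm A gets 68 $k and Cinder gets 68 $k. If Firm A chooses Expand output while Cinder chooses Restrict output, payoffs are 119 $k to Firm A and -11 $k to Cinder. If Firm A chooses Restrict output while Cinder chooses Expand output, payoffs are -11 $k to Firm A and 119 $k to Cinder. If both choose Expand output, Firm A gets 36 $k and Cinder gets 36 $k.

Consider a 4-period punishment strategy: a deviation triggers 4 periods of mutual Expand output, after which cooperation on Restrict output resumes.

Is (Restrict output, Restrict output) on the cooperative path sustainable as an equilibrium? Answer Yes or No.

No

IC: δ+…+δ^4 ≥ (119−68)/(68−36) = 51/32.
At δ = 1/3: partial sum = 0.4938 < 1.5938. Cooperation not sustainable.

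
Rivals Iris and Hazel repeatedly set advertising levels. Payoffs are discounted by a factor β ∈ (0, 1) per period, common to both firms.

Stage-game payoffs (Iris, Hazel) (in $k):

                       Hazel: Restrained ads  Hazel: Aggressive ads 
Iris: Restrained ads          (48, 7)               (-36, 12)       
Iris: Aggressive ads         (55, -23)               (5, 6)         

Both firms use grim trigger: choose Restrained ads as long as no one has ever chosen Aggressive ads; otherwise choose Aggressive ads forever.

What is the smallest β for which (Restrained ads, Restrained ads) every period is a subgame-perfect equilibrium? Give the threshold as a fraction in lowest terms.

For Iris: deviation gain 55−48 = 7, per-period punishment loss 48−5 = 43. IC gives β ≥ 7/50.
For Hazel: gain 5, loss 1 per period, so β ≥ 5/6.
The tighter constraint is Hazel's, so cooperation needs β ≥ 5/6.

5/6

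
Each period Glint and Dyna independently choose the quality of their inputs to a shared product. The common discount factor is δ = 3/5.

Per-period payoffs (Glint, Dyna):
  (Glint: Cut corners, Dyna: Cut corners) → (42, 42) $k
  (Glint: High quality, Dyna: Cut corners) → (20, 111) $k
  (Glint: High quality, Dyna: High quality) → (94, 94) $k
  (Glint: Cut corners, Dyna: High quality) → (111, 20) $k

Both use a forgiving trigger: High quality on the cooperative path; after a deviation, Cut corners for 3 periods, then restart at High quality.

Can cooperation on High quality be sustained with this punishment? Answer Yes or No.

Yes

IC: δ+…+δ^3 ≥ (111−94)/(94−42) = 17/52.
At δ = 3/5: partial sum = 1.1760 ≥ 0.3269. Cooperation sustainable.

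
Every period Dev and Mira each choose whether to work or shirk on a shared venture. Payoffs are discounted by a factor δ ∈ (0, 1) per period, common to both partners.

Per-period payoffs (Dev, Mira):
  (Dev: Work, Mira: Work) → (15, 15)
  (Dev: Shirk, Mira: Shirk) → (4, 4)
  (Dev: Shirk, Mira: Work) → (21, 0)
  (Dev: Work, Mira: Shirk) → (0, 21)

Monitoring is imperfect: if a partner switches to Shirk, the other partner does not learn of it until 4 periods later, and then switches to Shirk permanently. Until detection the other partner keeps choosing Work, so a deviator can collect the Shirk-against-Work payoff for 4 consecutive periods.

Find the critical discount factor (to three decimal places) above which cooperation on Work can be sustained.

The best deviation is to choose Shirk for all 4 undetected periods, earning 21 each, then 4 forever once detected.
Deviation value: 21(1−δ^4)/(1−δ) + 4δ^4/(1−δ); cooperation value: 15/(1−δ).
IC: 15 ≥ 21(1−δ^4) + 4δ^4 = 21 − 17δ^4.
So δ^4 ≥ 6/17, giving δ ≥ (6/17)^(1/4) ≈ 0.771.

0.771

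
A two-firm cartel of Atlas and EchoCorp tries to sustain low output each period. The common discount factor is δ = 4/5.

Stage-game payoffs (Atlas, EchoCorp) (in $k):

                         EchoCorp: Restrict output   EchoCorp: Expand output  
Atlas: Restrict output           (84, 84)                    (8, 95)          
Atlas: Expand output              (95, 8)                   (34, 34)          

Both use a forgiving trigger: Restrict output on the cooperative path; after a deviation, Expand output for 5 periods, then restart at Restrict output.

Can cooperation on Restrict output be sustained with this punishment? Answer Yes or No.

A one-shot deviation gives 95 now, then 34 for 5 periods, then back to 84.
Gain from deviating: (95−84) today; loss: (84−34) in each of the next 5 periods.
No-deviation condition: (84−34)(δ+…+δ^5) ≥ 95−84, i.e. δ+…+δ^5 ≥ 11/50.
At δ = 4/5: δ+…+δ^5 = 2.6893 ≥ 0.2200.
So cooperation is sustainable.

Yes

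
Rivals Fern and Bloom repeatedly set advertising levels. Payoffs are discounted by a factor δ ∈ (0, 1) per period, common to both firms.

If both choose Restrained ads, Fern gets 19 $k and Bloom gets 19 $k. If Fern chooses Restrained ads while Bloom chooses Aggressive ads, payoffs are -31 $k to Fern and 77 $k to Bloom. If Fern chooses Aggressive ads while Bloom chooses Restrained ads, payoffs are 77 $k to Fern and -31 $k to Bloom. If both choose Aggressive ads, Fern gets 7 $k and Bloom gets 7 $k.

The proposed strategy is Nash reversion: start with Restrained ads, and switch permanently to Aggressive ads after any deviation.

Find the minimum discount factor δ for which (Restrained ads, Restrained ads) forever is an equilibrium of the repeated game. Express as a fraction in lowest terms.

29/35

19/(1−δ) ≥ 77 + 7δ/(1−δ)
19 ≥ 77 − 70δ
δ ≥ 58/70 = 29/35.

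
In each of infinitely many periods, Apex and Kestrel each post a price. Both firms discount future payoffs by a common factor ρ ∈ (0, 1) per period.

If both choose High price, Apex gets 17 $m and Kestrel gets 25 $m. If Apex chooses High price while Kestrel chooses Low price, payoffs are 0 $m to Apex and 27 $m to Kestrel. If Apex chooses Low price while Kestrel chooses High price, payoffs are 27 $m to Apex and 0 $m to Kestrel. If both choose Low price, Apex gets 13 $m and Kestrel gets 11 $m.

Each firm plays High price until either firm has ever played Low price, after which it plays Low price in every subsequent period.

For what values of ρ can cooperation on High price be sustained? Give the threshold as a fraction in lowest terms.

5/7

For Apex: deviation gain 27−17 = 10, per-period punishment loss 17−13 = 4. IC gives ρ ≥ 10/14 = 5/7.
For Kestrel: gain 2, loss 14 per period, so ρ ≥ 2/16 = 1/8.
The tighter constraint is Apex's, so cooperation needs ρ ≥ 5/7.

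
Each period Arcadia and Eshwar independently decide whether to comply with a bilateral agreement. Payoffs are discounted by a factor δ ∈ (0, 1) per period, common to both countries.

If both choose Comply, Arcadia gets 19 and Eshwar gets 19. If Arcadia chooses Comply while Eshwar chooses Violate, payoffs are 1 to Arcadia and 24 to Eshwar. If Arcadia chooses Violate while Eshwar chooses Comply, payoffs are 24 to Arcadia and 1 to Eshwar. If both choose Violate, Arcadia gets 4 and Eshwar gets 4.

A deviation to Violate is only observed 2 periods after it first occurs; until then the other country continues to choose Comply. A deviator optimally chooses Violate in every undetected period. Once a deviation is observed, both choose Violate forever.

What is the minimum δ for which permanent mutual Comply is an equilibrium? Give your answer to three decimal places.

0.500

Deviating for the 2 undetected periods gains 24−19 = 5 per period over cooperation, then loses 19−4 = 15 per period forever once punishment starts.
Gain: 5(1 + δ + … + δ^1); loss: 15·δ^2/(1−δ).
No profitable deviation ⇔ 5(1−δ^2) ≤ 15·δ^2, i.e. δ^2 ≥ 5/(5+15) = 1/4.
Hence δ ≥ (1/4)^(1/2) ≈ 0.500.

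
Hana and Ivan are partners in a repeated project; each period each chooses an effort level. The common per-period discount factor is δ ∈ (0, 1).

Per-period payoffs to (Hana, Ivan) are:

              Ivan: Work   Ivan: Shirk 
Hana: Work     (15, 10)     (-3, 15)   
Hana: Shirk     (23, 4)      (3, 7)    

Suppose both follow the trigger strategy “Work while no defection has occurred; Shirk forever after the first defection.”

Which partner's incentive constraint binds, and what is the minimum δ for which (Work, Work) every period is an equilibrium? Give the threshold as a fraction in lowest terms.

Ivan; δ ≥ 5/8

For Hana: deviation gain 23−15 = 8, per-period punishment loss 15−3 = 12. IC gives δ ≥ 8/20 = 2/5.
For Ivan: gain 5, loss 3 per period, so δ ≥ 5/8.
The tighter constraint is Ivan's, so cooperation needs δ ≥ 5/8.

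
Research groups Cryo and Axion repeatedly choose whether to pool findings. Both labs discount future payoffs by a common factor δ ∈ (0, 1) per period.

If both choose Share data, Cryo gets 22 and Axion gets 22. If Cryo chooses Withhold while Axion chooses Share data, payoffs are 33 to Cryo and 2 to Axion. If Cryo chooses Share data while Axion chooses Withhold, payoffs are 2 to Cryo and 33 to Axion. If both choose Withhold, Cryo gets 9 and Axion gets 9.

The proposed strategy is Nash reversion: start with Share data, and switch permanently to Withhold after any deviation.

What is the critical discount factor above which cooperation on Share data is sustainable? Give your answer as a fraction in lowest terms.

11/24

22/(1−δ) ≥ 33 + 9δ/(1−δ)
22 ≥ 33 − 24δ
δ ≥ 11/24.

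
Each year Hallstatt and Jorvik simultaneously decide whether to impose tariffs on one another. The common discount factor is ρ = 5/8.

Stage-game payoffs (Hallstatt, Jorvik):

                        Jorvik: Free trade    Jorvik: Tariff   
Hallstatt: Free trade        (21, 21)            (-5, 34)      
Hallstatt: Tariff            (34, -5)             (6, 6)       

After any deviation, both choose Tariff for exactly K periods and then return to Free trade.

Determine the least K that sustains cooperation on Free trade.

IC: ρ(1−ρ^K)/(1−ρ) ≥ (34−21)/(21−6) = 13/15.
With ρ = 5/8: need 1 − ρ^K ≥ 13/15·(1−5/8)/(5/8), i.e. ρ^K ≤ 0.4800.
Since (5/8)^1 = 0.6250 and (5/8)^2 = 0.3906, the smallest such K is 2.

2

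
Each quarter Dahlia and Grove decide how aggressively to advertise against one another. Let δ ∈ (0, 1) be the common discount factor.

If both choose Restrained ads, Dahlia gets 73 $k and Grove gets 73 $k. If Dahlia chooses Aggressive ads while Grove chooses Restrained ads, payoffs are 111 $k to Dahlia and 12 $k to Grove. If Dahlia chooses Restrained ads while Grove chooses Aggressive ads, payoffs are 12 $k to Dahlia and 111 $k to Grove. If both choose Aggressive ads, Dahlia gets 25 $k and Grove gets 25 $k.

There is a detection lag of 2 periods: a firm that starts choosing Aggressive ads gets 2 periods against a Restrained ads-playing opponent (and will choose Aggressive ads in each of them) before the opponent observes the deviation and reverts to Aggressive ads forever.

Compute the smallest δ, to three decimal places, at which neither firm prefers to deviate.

Deviating for the 2 undetected periods gains 111−73 = 38 per period over cooperation, then loses 73−25 = 48 per period forever once punishment starts.
Gain: 38(1 + δ + … + δ^1); loss: 48·δ^2/(1−δ).
No profitable deviation ⇔ 38(1−δ^2) ≤ 48·δ^2, i.e. δ^2 ≥ 38/(38+48) = 19/43.
Hence δ ≥ (19/43)^(1/2) ≈ 0.665.

0.665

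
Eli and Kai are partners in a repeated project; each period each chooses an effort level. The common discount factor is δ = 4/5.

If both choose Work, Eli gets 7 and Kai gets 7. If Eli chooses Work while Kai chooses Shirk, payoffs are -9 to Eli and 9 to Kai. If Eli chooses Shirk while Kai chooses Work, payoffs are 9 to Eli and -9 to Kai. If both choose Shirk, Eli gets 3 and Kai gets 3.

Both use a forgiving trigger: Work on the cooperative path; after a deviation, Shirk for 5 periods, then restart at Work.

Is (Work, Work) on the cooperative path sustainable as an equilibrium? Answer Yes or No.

A one-shot deviation gives 9 now, then 3 for 5 periods, then back to 7.
Gain from deviating: (9−7) today; loss: (7−3) in each of the next 5 periods.
No-deviation condition: (7−3)(δ+…+δ^5) ≥ 9−7, i.e. δ+…+δ^5 ≥ 1/2.
At δ = 4/5: δ+…+δ^5 = 2.6893 ≥ 0.5000.
So cooperation is sustainable.

Yes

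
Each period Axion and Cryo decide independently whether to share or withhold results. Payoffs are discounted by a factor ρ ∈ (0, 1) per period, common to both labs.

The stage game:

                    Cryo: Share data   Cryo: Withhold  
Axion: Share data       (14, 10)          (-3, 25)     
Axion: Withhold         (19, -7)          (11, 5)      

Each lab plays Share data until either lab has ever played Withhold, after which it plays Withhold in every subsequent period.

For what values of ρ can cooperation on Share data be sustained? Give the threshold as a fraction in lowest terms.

For Axion: deviation gain 19−14 = 5, per-period punishment loss 14−11 = 3. IC gives ρ ≥ 5/8.
For Cryo: gain 15, loss 5 per period, so ρ ≥ 15/20 = 3/4.
The tighter constraint is Cryo's, so cooperation needs ρ ≥ 3/4.

3/4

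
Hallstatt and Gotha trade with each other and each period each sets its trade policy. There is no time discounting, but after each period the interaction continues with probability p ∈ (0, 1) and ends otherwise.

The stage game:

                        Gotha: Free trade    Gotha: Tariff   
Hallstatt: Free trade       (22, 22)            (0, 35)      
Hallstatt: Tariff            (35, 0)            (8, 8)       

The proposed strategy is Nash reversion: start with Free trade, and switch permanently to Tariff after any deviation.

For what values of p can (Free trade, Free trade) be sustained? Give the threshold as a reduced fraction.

With no time discounting, the continuation probability p plays the role of the discount factor.
Grim-trigger IC: 22/(1−p) ≥ 35 + 8p/(1−p) ⇒ p ≥ (35−22)/(35−8) = 13/27.

13/27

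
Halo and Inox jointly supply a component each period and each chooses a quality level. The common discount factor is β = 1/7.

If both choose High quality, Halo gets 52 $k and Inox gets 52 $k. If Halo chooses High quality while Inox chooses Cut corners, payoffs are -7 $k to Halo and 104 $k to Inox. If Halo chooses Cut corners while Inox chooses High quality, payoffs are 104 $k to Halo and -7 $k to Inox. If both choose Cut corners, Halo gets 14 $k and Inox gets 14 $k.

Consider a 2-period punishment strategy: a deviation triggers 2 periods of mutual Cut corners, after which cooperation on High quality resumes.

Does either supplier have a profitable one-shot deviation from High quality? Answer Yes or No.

Comparing payoff streams over the 3 periods until play realigns: cooperate → 52(1+β+…+β^2); deviate → 104 + 14(β+…+β^2).
Cooperation is sustained iff (52−14)(β+…+β^2) ≥ 104−52.
β+…+β^2 = 1/7·(1−(1/7)^2)/(1−1/7) = 0.1633, and (104−52)/(52−14) = 1.3684.
0.1633 < 1.3684, so cooperation is not sustainable.

Yes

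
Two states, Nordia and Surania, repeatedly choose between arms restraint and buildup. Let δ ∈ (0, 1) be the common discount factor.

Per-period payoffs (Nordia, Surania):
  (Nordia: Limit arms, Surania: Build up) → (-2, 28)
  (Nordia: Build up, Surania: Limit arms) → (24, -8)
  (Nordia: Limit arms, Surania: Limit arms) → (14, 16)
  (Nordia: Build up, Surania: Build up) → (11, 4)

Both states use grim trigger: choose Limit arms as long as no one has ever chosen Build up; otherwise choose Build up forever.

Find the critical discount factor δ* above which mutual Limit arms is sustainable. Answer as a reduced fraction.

10/13

Nordia: cooperation gives 14 each period; deviation gives 24 once then 11 forever.
  14/(1−δ) ≥ 24 + 11δ/(1−δ) ⇒ δ ≥ 10/13.
Surania: cooperation gives 16 each period; deviation gives 28 once then 4 forever.
  δ ≥ 12/24 = 1/2.
Both must hold, so the binding constraint is Nordia's: δ ≥ 10/13.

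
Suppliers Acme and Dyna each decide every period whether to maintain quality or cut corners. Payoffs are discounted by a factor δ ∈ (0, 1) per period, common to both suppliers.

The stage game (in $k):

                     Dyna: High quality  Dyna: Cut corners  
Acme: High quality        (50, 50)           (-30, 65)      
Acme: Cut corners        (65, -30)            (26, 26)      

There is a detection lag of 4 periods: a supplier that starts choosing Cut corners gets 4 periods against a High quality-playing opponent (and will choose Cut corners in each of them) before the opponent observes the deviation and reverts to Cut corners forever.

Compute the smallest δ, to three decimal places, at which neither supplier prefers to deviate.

Deviating for the 4 undetected periods gains 65−50 = 15 per period over cooperation, then loses 50−26 = 24 per period forever once punishment starts.
Gain: 15(1 + δ + … + δ^3); loss: 24·δ^4/(1−δ).
No profitable deviation ⇔ 15(1−δ^4) ≤ 24·δ^4, i.e. δ^4 ≥ 15/(15+24) = 5/13.
Hence δ ≥ (5/13)^(1/4) ≈ 0.788.

0.788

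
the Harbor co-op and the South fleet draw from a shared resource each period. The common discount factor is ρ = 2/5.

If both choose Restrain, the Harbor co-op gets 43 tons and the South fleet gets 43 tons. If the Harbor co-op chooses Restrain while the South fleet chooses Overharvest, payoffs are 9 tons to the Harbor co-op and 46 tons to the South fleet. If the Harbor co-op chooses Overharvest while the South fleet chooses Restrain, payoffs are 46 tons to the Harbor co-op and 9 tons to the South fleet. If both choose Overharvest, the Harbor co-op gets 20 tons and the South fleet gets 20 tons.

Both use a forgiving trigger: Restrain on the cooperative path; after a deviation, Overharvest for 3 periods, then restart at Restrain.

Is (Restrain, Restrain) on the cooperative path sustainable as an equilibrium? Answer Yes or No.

A one-shot deviation gives 46 now, then 20 for 3 periods, then back to 43.
Gain from deviating: (46−43) today; loss: (43−20) in each of the next 3 periods.
No-deviation condition: (43−20)(ρ+…+ρ^3) ≥ 46−43, i.e. ρ+…+ρ^3 ≥ 3/23.
At ρ = 2/5: ρ+…+ρ^3 = 0.6240 ≥ 0.1304.
So cooperation is sustainable.

Yes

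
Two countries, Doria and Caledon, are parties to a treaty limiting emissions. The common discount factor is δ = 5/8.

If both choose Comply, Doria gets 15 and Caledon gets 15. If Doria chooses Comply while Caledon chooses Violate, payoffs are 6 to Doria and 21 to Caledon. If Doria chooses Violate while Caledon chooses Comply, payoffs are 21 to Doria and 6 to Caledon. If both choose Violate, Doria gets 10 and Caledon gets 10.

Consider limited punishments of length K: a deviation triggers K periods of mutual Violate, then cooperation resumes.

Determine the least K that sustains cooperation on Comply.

3

IC: δ(1−δ^K)/(1−δ) ≥ (21−15)/(15−10) = 6/5.
With δ = 5/8: need 1 − δ^K ≥ 6/5·(1−5/8)/(5/8), i.e. δ^K ≤ 0.2800.
Since (5/8)^2 = 0.3906 and (5/8)^3 = 0.2441, the smallest such K is 3.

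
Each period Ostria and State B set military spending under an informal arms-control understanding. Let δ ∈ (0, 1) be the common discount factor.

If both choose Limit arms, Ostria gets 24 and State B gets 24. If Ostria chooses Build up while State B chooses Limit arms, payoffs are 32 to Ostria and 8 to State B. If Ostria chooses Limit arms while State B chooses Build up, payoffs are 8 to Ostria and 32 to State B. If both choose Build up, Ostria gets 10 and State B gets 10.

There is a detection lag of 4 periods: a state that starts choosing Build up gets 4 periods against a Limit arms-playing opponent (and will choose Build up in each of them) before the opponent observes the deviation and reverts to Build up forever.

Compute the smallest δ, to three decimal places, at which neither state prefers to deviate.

The best deviation is to choose Build up for all 4 undetected periods, earning 32 each, then 10 forever once detected.
Deviation value: 32(1−δ^4)/(1−δ) + 10δ^4/(1−δ); cooperation value: 24/(1−δ).
IC: 24 ≥ 32(1−δ^4) + 10δ^4 = 32 − 22δ^4.
So δ^4 ≥ 8/22 = 4/11, giving δ ≥ (4/11)^(1/4) ≈ 0.777.

0.777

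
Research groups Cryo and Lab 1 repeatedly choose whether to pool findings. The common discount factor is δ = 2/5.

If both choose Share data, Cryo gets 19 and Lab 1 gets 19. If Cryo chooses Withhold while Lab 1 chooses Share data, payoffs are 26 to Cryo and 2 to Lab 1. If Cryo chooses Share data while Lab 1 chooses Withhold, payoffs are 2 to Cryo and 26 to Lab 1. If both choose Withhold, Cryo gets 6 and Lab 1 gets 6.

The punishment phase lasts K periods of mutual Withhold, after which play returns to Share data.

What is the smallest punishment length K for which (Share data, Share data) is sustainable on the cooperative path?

IC: δ(1−δ^K)/(1−δ) ≥ (26−19)/(19−6) = 7/13.
With δ = 2/5: need 1 − δ^K ≥ 7/13·(1−2/5)/(2/5), i.e. δ^K ≤ 0.1923.
Since (2/5)^1 = 0.4000 and (2/5)^2 = 0.1600, the smallest such K is 2.

2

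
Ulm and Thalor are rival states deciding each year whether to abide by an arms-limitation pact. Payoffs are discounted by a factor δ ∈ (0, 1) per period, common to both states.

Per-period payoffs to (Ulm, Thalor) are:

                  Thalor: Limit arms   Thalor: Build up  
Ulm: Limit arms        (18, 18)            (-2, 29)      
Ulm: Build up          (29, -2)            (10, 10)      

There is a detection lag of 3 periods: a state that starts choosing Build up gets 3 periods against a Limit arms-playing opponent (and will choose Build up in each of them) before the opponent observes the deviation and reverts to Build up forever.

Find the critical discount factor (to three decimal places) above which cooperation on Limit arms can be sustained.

0.833

A deviator earns 29 for 3 periods, then 10 forever; cooperating earns 18 forever. Multiplying the IC by (1−δ):
18 ≥ 29(1−δ^3) + 10δ^3, so 19·δ^3 ≥ 11 and δ^3 ≥ 11/19.
δ ≥ (11/19)^(1/3) ≈ 0.833.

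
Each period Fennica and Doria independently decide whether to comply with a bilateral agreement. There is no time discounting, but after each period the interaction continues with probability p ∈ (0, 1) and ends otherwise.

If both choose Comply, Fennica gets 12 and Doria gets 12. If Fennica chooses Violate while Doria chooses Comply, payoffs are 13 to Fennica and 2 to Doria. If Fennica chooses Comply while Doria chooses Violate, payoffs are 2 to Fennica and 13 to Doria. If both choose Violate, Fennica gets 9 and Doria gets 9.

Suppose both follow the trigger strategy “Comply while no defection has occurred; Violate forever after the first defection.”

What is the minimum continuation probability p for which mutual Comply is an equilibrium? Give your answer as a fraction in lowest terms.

Expected cooperation value is 12 + p·12 + p²·12 + … = 12/(1−p); deviation gives 13 + p·9/(1−p).
12 ≥ 13(1−p) + 9p ⇒ 4p ≥ 1 ⇒ p ≥ 1/4.

1/4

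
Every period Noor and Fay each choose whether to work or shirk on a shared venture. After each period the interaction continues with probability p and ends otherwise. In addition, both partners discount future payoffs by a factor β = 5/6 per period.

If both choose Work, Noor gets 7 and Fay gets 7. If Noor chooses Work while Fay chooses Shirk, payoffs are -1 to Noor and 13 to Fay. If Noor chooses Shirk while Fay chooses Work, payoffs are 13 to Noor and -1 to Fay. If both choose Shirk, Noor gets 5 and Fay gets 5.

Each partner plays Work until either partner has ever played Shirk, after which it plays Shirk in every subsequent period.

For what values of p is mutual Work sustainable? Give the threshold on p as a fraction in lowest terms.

9/10

Expected continuation weight on next period's payoff is β·p = 5/6·p, which plays the role of the discount factor.
Cooperation requires 5/6·p ≥ (13−7)/(13−5) = 3/4, hence p ≥ 9/10.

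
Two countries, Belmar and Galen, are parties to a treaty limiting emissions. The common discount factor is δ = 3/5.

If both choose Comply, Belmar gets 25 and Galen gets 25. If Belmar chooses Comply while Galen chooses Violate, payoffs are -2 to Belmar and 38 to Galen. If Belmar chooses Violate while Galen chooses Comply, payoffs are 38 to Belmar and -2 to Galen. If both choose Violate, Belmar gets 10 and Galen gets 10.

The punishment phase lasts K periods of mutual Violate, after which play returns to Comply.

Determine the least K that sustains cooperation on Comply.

Need Σ_{k=1}^{K} δ^k ≥ (38−25)/(25−10) = 0.8667 at δ = 3/5.
At K = 1 the sum is 0.6000 < 0.8667; at K = 2 it is 0.9600 ≥ 0.8667.
So the minimum punishment length is K = 2.

2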